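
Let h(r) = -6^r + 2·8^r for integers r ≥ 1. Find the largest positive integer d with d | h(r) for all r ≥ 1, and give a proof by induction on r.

Computing the first values: h(1) = 10 and h(2) = 92; gcd(10, 92) = 2, so d ≤ 2.
We prove 2 | -6^r + 2·8^r for all r ≥ 1 by induction on r.
When r = 1: h(1) = 10 = 2·(5), so 2 | h(1).
Inductive step: assume the claim holds for r = m, i.e. 2 | h(m). Then
h(m+1) − 8·h(m) = (-6^(m+1) + 2·8^(m+1)) − 8·(-6^m + 2·8^m) = (-1)·6^m·(6 − 8) = (2)·6^m. Since 2 | h(m) by the inductive hypothesis, 2 | 8·h(m); and 2 | 2 since 2 = 2·1. Therefore 2 | h(m+1).
By induction, the statement is established for all r ≥ 1.
Therefore the largest such d is 2.

d = 2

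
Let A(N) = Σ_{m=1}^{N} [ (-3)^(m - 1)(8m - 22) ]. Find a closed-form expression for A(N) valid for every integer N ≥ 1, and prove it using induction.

We claim A(N) = (-3)^N(-2N + 5) - 5 for all N ≥ 1.
When N = 1: A(1) = -14, and the closed form gives -14. They agree.
Inductive step: suppose the statement holds for some m ≥ 1, so A(m) = (-3)^m(-2m + 5) - 5.
Then A(m+1) = A(m) + ((-3)^m(8m - 14)) = ((-3)^m(-2m + 5) - 5) + ((-3)^m(8m - 14)).
Simplifying, A(m+1) = 6(-3)^m·m - 9(-3)^m - 5 = (-3)^(m+1)(-2(m+1) + 5) - 5,
which is the closed form with N = m+1.
This completes the induction.

A(N) = (-3)^N(-2N + 5) - 5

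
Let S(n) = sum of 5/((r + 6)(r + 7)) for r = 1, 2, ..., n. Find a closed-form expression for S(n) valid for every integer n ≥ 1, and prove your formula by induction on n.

We claim S(n) = 5n/(7(n + 7)) for all n ≥ 1.
For the base case n = 1: S(1) = 5/56, and the closed form gives 5/56. They agree.
Inductive step: suppose the statement holds for some r ≥ 1, so S(r) = 5r/(7(r + 7)).
Then S(r+1) = S(r) + (5/((r + 7)(r + 8))) = (5r/(7(r + 7))) + (5/((r + 7)(r + 8))).
Simplifying, S(r+1) = 5(r + 1)/(7(r + 8)) = 5(r+1)/(7((r+1) + 7)),
which is the closed form with n = r+1.
By induction, the statement is established for all n ≥ 1.

S(n) = 5n/(7(n + 7))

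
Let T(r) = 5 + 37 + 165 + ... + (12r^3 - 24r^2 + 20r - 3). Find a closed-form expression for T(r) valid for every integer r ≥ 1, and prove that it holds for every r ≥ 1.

We claim T(r) = r(3r^3 - 2r^2 + r + 3) for all r ≥ 1.
When r = 1: T(1) = 5, and the closed form gives 5. They agree.
Inductive step: suppose the statement holds for some p ≥ 1, so T(p) = p(3p^3 - 2p^2 + p + 3).
Then T(p+1) = T(p) + (12p^3 + 12p^2 + 8p + 5) = (p(3p^3 - 2p^2 + p + 3)) + (12p^3 + 12p^2 + 8p + 5).
Simplifying, T(p+1) = (p + 1)(3p^3 + 7p^2 + 6p + 5) = (p+1)(3(p+1)^3 - 2(p+1)^2 + (p+1) + 3),
which is the closed form with r = p+1.
By induction, the statement is established for all r ≥ 1.

T(r) = r(3r^3 - 2r^2 + r + 3)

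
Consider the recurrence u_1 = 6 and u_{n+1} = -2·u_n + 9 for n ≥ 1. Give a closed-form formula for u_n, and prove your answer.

Computing the first terms: u_1 = 6, u_2 = -3, u_3 = 15. This suggests u_n = 3(-2)^(n - 1) + 3.
For the base case n = 1: the formula gives 6 = 6 = u_1.
Inductive step: suppose the statement holds for some m ≥ 1, so u_m = 3(-2)^(m - 1) + 3.
Then u_{m+1} = -2·u_m + 9 = -2·(3(-2)^(m - 1) + 3) + 9 = 3(-2)^m + 3 = 3(-2)^((m+1) - 1) + 3,
which is the claimed formula at n = m+1.
By induction, the statement is established for all n ≥ 1.

u_n = 3(-2)^(n - 1) + 3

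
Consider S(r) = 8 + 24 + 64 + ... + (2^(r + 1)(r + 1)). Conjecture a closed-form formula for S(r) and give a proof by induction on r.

We claim S(r) = 2^(r + 2)r for all r ≥ 1.
For the base case r = 1: S(1) = 8, and the closed form gives 8. They agree.
Suppose the result is true for r = i, so S(i) = 2^(i + 2)i.
Then S(i+1) = S(i) + (2^(i + 2)(i + 2)) = (2^(i + 2)i) + (2^(i + 2)(i + 2)).
Simplifying, S(i+1) = 2^(i + 3)(i + 1) = 2^((i+1) + 2)(i+1),
which is the closed form with r = i+1.
By induction, the statement is established for all r ≥ 1.

S(r) = 2^(r + 2)r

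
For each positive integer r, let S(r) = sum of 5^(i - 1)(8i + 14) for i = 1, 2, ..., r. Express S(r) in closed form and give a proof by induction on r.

We claim S(r) = 5^r(2r + 3) - 3 for all r ≥ 1.
When r = 1: S(1) = 22, and the closed form gives 22. They agree.
For the inductive step, assume it holds for an arbitrary i ≥ 1, so S(i) = 5^i(2i + 3) - 3.
Then S(i+1) = S(i) + (5^i(8i + 22)) = (5^i(2i + 3) - 3) + (5^i(8i + 22)).
Simplifying, S(i+1) = 10·5^i·i + 25·5^i - 3 = 5^(i+1)(2(i+1) + 3) - 3,
which is the closed form with r = i+1.
By the principle of mathematical induction, the result holds for all r ≥ 1.

S(r) = 5^r(2r + 3) - 3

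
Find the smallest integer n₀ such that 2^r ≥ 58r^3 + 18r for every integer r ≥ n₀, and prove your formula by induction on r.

At r = 18: 262144 < 338580, so the inequality fails and n₀ ≥ 19. We prove 2^r ≥ 58r^3 + 18r for all r ≥ 19.
Base step (r = 19): 2^r = 524288 and 58r^3 + 18r = 398164, so 524288 ≥ 398164.
Inductive step: assume the claim holds for r = k, so 2^k ≥ 58k^3 + 18k.
Then 2^(k + 1) = 2·(2^k) ≥ 2·(58k^3 + 18k).
Also, for k ≥ 19 we have 2·(58k^3 + 18k) ≥ 58(k+1)^3 + 18(k+1), since 2·(58k^3 + 18k) − (58(k+1)^3 + 18(k+1)) = 58k^3 - 174k^2 - 156k - 76, which is nonnegative for all k ≥ 19.
Combining, 2^(k + 1) ≥ 58(k+1)^3 + 18(k+1).
By the principle of mathematical induction, the result holds for all r ≥ 19.
Hence the smallest such n₀ is 19.

n₀ = 19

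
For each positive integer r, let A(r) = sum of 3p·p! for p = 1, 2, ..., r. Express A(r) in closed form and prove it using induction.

A(r) = 3(r + 1)! - 3

We claim A(r) = 3(r + 1)! - 3 for all r ≥ 1.
For the base case r = 1: A(1) = 3, and the closed form gives 3. They agree.
Suppose the result is true for r = p, so A(p) = 3(p + 1)! - 3.
Then A(p+1) = A(p) + (3(p + 1)(p + 1)!) = (3(p + 1)! - 3) + (3(p + 1)(p + 1)!).
Simplifying, A(p+1) = 3((p+1) + 1)! - 3,
which is the closed form with r = p+1.
This completes the induction.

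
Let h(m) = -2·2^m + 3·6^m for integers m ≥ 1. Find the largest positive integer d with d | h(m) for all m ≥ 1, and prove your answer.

d = 2

Computing the first values: h(1) = 14 and h(2) = 100; gcd(14, 100) = 2, so d ≤ 2.
We prove 2 | -2·2^m + 3·6^m for all m ≥ 1 by induction on m.
When m = 1: h(1) = 14 = 2·(7), so 2 | h(1).
Inductive step: suppose the statement holds for some i ≥ 1, i.e. 2 | h(i). Then
h(i+1) − 6·h(i) = (-2·2^(i+1) + 3·6^(i+1)) − 6·(-2·2^i + 3·6^i) = (-2)·2^i·(2 − 6) = (8)·2^i. Since 2 | h(i) by the inductive hypothesis, 2 | 6·h(i); and 2 | 8 since 8 = 2·4. Therefore 2 | h(i+1).
By induction, the statement is established for all m ≥ 1.
Therefore the largest such d is 2.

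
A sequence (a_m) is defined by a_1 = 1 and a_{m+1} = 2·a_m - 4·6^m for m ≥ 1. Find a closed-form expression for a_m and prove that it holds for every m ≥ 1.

a_m = 7·2^(m - 1) - 6^m

Computing the first terms: a_1 = 1, a_2 = -22, a_3 = -188. This suggests a_m = 7·2^(m - 1) - 6^m.
When m = 1: the formula gives 1 = 1 = a_1.
For the inductive step, assume it holds for an arbitrary i ≥ 1, so a_i = 7·2^(i - 1) - 6^i.
Then a_{i+1} = 2·a_i - 4·6^i = 2·(7·2^(i - 1) - 6^i) - 4·6^i = 7·2^i - 6^(i + 1) = 7·2^((i+1) - 1) - 6^(i+1),
which is the claimed formula at m = i+1.
This completes the induction.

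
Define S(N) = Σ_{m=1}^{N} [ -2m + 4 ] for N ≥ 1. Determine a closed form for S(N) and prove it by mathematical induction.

S(N) = -N(N - 3)

We claim S(N) = -N(N - 3) for all N ≥ 1.
When N = 1: S(1) = 2, and the closed form gives 2. They agree.
For the inductive step, assume it holds for an arbitrary m ≥ 1, so S(m) = m(-m + 3).
Then S(m+1) = S(m) + (-2m + 2) = (m(-m + 3)) + (-2m + 2).
Simplifying, S(m+1) = -(m - 2)(m + 1) = -(m+1)((m+1) - 3),
which is the closed form with N = m+1.
This completes the induction.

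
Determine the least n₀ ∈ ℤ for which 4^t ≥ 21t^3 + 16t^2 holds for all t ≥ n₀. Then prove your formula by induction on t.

n₀ = 7

At t = 6: 4096 < 5112, so the inequality fails and n₀ ≥ 7. We prove 4^t ≥ 21t^3 + 16t^2 for all t ≥ 7.
Base step (t = 7): 4^t = 16384 and 21t^3 + 16t^2 = 7987, so 16384 ≥ 7987.
Inductive step: assume the claim holds for t = j, so 4^j ≥ 21j^3 + 16j^2.
Then 4^(j + 1) = 4·(4^j) ≥ 4·(21j^3 + 16j^2).
Also, for j ≥ 7 we have 4·(21j^3 + 16j^2) ≥ 21(j+1)^3 + 16(j+1)^2, since 4·(21j^3 + 16j^2) − (21(j+1)^3 + 16(j+1)^2) = 63j^3 - 15j^2 - 95j - 37, which is nonnegative for all j ≥ 7.
Combining, 4^(j + 1) ≥ 21(j+1)^3 + 16(j+1)^2.
By induction, the statement is established for all t ≥ 7.
Hence the smallest such n₀ is 7.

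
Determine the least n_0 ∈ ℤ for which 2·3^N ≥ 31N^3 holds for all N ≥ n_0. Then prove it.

At N = 8: 13122 < 15872, so the inequality fails and n_0 ≥ 9. We prove 2·3^N ≥ 31N^3 for all N ≥ 9.
When N = 9: 2·3^N = 39366 and 31N^3 = 22599, so 39366 ≥ 22599.
Suppose the result is true for N = m, so 2·3^m ≥ 31m^3.
Then 2·3^(m + 1) = 3·(2·3^m) ≥ 3·(31m^3).
Also, for m ≥ 9 we have 3·(31m^3) ≥ 31(m+1)^3, since 3 ≥ (1 + 1/m)^3 for all m ≥ 9.
Combining, 2·3^(m + 1) ≥ 31(m+1)^3.
By induction, the statement is established for all N ≥ 9.
Hence the smallest such n_0 is 9.

n_0 = 9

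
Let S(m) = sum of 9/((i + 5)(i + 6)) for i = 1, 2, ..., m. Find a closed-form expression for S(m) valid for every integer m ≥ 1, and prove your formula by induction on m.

We claim S(m) = 3m/(2(m + 6)) for all m ≥ 1.
Base case (m = 1): S(1) = 3/14, and the closed form gives 3/14. They agree.
Inductive step: suppose the statement holds for some i ≥ 1, so S(i) = 3i/(2(i + 6)).
Then S(i+1) = S(i) + (9/((i + 6)(i + 7))) = (3i/(2(i + 6))) + (9/((i + 6)(i + 7))).
Simplifying, S(i+1) = 3(i + 1)/(2(i + 7)) = 3(i+1)/(2((i+1) + 6)),
which is the closed form with m = i+1.
By induction, the statement is established for all m ≥ 1.

S(m) = 3m/(2(m + 6))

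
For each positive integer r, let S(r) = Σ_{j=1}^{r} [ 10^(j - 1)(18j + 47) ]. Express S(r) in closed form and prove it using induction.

We claim S(r) = 10^r(2r + 5) - 5 for all r ≥ 1.
Base case (r = 1): S(1) = 65, and the closed form gives 65. They agree.
Suppose the result is true for r = j, so S(j) = 10^j(2j + 5) - 5.
Then S(j+1) = S(j) + (10^j(18j + 65)) = (10^j(2j + 5) - 5) + (10^j(18j + 65)).
Simplifying, S(j+1) = 20·10^j·j + 70·10^j - 5 = 10^(j+1)(2(j+1) + 5) - 5,
which is the closed form with r = j+1.
By induction, the statement is established for all r ≥ 1.

S(r) = 10^r(2r + 5) - 5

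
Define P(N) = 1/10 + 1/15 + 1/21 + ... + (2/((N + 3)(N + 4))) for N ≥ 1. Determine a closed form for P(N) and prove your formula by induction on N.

P(N) = N/(2(N + 4))

We claim P(N) = N/(2(N + 4)) for all N ≥ 1.
Base step (N = 1): P(1) = 1/10, and the closed form gives 1/10. They agree.
Inductive step: assume the claim holds for N = m, so P(m) = m/(2(m + 4)).
Then P(m+1) = P(m) + (2/((m + 4)(m + 5))) = (m/(2(m + 4))) + (2/((m + 4)(m + 5))).
Simplifying, P(m+1) = (m + 1)/(2(m + 5)) = (m+1)/(2((m+1) + 4)),
which is the closed form with N = m+1.
Hence, by induction on N, the claim holds for every N ≥ 1.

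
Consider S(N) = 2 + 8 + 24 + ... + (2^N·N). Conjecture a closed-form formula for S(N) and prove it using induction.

S(N) = 2·2^N(N - 1) + 2

We claim S(N) = 2·2^N(N - 1) + 2 for all N ≥ 1.
For the base case N = 1: S(1) = 2, and the closed form gives 2. They agree.
Inductive step: suppose the statement holds for some i ≥ 1, so S(i) = 2·2^i(i - 1) + 2.
Then S(i+1) = S(i) + (2^(i + 1)(i + 1)) = (2·2^i(i - 1) + 2) + (2^(i + 1)(i + 1)).
Simplifying, S(i+1) = 4·2^i·i + 2 = 2·2^(i+1)((i+1) - 1) + 2,
which is the closed form with N = i+1.
Hence, by induction on N, the claim holds for every N ≥ 1.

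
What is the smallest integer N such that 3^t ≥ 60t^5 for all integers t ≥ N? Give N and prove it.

At t = 16: 43046721 < 62914560, so the inequality fails and N ≥ 17. We prove 3^t ≥ 60t^5 for all t ≥ 17.
Base case (t = 17): 3^t = 129140163 and 60t^5 = 85191420, so 129140163 ≥ 85191420.
For the inductive step, assume it holds for an arbitrary k ≥ 17, so 3^k ≥ 60k^5.
Then 3^(k + 1) = 3·(3^k) ≥ 3·(60k^5).
Also, for k ≥ 17 we have 3·(60k^5) ≥ 60(k+1)^5, since 3 ≥ (1 + 1/k)^5 for all k ≥ 17.
Combining, 3^(k + 1) ≥ 60(k+1)^5.
Hence, by induction on t, the claim holds for every t ≥ 17.
Hence the smallest such N is 17.

N = 17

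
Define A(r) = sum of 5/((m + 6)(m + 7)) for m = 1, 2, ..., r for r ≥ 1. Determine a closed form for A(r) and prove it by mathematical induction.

A(r) = 5r/(7(r + 7))

We claim A(r) = 5r/(7(r + 7)) for all r ≥ 1.
For the base case r = 1: A(1) = 5/56, and the closed form gives 5/56. They agree.
Inductive step: assume the claim holds for r = m, so A(m) = 5m/(7(m + 7)).
Then A(m+1) = A(m) + (5/((m + 7)(m + 8))) = (5m/(7(m + 7))) + (5/((m + 7)(m + 8))).
Simplifying, A(m+1) = 5(m + 1)/(7(m + 8)) = 5(m+1)/(7((m+1) + 7)),
which is the closed form with r = m+1.
By the principle of mathematical induction, the result holds for all r ≥ 1.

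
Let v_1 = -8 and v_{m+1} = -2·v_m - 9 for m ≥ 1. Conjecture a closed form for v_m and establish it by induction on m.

Computing the first terms: v_1 = -8, v_2 = 7, v_3 = -23. This suggests v_m = -5(-2)^(m - 1) - 3.
For the base case m = 1: the formula gives -8 = -8 = v_1.
Inductive step: assume the claim holds for m = i, so v_i = -5(-2)^(i - 1) - 3.
Then v_{i+1} = -2·v_i - 9 = -2·(-5(-2)^(i - 1) - 3) - 9 = -5(-2)^i - 3 = -5(-2)^((i+1) - 1) - 3,
which is the claimed formula at m = i+1.
By induction, the statement is established for all m ≥ 1.

v_m = -5(-2)^(m - 1) - 3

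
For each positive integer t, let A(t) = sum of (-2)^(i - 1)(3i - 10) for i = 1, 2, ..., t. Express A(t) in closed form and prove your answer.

A(t) = (-2)^t(-t + 3) - 3

We claim A(t) = (-2)^t(-t + 3) - 3 for all t ≥ 1.
When t = 1: A(1) = -7, and the closed form gives -7. They agree.
Suppose the result is true for t = i, so A(i) = (-2)^i(-i + 3) - 3.
Then A(i+1) = A(i) + ((-2)^i(3i - 7)) = ((-2)^i(-i + 3) - 3) + ((-2)^i(3i - 7)).
Simplifying, A(i+1) = 2(-2)^i·i - 4(-2)^i - 3 = (-2)^(i+1)(-(i+1) + 3) - 3,
which is the closed form with t = i+1.
By induction, the statement is established for all t ≥ 1.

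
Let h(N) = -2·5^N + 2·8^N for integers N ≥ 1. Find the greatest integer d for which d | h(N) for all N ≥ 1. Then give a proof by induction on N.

d = 6

Computing the first values: h(1) = 6 and h(2) = 78; gcd(6, 78) = 6, so d ≤ 6.
We prove 6 | -2·5^N + 2·8^N for all N ≥ 1 by induction on N.
For the base case N = 1: h(1) = 6 = 6·(1), so 6 | h(1).
Suppose the result is true for N = i, i.e. 6 | h(i). Then
h(i+1) − 8·h(i) = (-2·5^(i+1) + 2·8^(i+1)) − 8·(-2·5^i + 2·8^i) = (-2)·5^i·(5 − 8) = (6)·5^i. Since 6 | h(i) by the inductive hypothesis, 6 | 8·h(i); and 6 | 6 since 6 = 6·1. Therefore 6 | h(i+1).
This completes the induction.
Therefore the largest such d is 6.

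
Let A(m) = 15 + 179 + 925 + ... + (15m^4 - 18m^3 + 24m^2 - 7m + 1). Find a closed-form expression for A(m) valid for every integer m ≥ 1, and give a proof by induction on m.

A(m) = m(3m^4 + 3m^3 + 4m^2 + 4m + 1)

We claim A(m) = m(3m^4 + 3m^3 + 4m^2 + 4m + 1) for all m ≥ 1.
When m = 1: A(1) = 15, and the closed form gives 15. They agree.
For the inductive step, assume it holds for an arbitrary r ≥ 1, so A(r) = r(3r^4 + 3r^3 + 4r^2 + 4r + 1).
Then A(r+1) = A(r) + (15r^4 + 42r^3 + 60r^2 + 47r + 15) = (r(3r^4 + 3r^3 + 4r^2 + 4r + 1)) + (15r^4 + 42r^3 + 60r^2 + 47r + 15).
Simplifying, A(r+1) = (r + 1)(3r^4 + 15r^3 + 31r^2 + 33r + 15) = (r+1)(3(r+1)^4 + 3(r+1)^3 + 4(r+1)^2 + 4(r+1) + 1),
which is the closed form with m = r+1.
Hence, by induction on m, the claim holds for every m ≥ 1.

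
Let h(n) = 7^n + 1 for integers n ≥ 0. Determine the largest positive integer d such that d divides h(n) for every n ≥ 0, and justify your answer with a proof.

d = 2

Computing the first values: h(0) = 2 and h(1) = 8; gcd(2, 8) = 2, so d ≤ 2.
We prove 2 | 7^n + 1 for all n ≥ 0 by induction on n.
Base case (n = 0): h(0) = 2 = 2·(1), so 2 | h(0).
For the inductive step, assume it holds for an arbitrary i ≥ 0, i.e. 2 | h(i). Then
h(i+1) = 7^(i+1) + 1 = 7·(7^i + 1) - 6 = 7·h(i) - 6. The first term is divisible by 2 by the inductive hypothesis, and -6 is divisible by 2. Hence 2 | h(i+1).
Hence, by induction on n, the claim holds for every n ≥ 0.
Therefore the largest such d is 2.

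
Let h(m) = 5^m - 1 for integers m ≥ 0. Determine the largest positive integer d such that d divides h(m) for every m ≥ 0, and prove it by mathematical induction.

Computing the first values: h(0) = 0 and h(1) = 4; gcd(0, 4) = 4, so d ≤ 4.
We prove 4 | 5^m - 1 for all m ≥ 0 by induction on m.
For the base case m = 0: h(0) = 0 = 4·(0), so 4 | h(0).
For the inductive step, assume it holds for an arbitrary p ≥ 0, i.e. 4 | h(p). Then
h(p+1) = 5^(p+1) - 1 = 5·(5^p - 1) + 4 = 5·h(p) + 4. The first term is divisible by 4 by the inductive hypothesis, and 4 is divisible by 4. Hence 4 | h(p+1).
By the principle of mathematical induction, the result holds for all m ≥ 0.
Therefore the largest such d is 4.

d = 4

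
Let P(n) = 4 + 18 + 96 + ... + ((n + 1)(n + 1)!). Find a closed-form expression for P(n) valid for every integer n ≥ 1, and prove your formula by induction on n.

P(n) = (n + 2)! - 2

We claim P(n) = (n + 2)! - 2 for all n ≥ 1.
Base step (n = 1): P(1) = 4, and the closed form gives 4. They agree.
Inductive step: assume the claim holds for n = r, so P(r) = (r + 2)! - 2.
Then P(r+1) = P(r) + ((r + 2)(r + 2)!) = ((r + 2)! - 2) + ((r + 2)(r + 2)!).
Simplifying, P(r+1) = ((r+1) + 2)! - 2,
which is the closed form with n = r+1.
Hence, by induction on n, the claim holds for every n ≥ 1.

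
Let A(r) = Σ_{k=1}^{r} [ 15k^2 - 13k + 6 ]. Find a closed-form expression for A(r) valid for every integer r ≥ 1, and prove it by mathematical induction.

A(r) = r(5r^2 + r + 2)

We claim A(r) = r(5r^2 + r + 2) for all r ≥ 1.
Base step (r = 1): A(1) = 8, and the closed form gives 8. They agree.
Inductive step: suppose the statement holds for some k ≥ 1, so A(k) = k(5k^2 + k + 2).
Then A(k+1) = A(k) + (15k^2 + 17k + 8) = (k(5k^2 + k + 2)) + (15k^2 + 17k + 8).
Simplifying, A(k+1) = (k + 1)(5k^2 + 11k + 8) = (k+1)(5(k+1)^2 + (k+1) + 2),
which is the closed form with r = k+1.
By the principle of mathematical induction, the result holds for all r ≥ 1.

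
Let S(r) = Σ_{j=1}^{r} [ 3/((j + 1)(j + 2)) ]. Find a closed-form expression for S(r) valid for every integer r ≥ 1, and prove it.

S(r) = 3r/(2(r + 2))

We claim S(r) = 3r/(2(r + 2)) for all r ≥ 1.
Base case (r = 1): S(1) = 1/2, and the closed form gives 1/2. They agree.
Inductive step: suppose the statement holds for some j ≥ 1, so S(j) = 3j/(2(j + 2)).
Then S(j+1) = S(j) + (3/((j + 2)(j + 3))) = (3j/(2(j + 2))) + (3/((j + 2)(j + 3))).
Simplifying, S(j+1) = 3(j + 1)/(2(j + 3)) = 3(j+1)/(2((j+1) + 2)),
which is the closed form with r = j+1.
This completes the induction.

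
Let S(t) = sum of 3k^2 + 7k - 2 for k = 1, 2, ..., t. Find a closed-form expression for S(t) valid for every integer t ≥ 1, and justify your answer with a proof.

S(t) = t(t^2 + 5t + 2)

We claim S(t) = t(t^2 + 5t + 2) for all t ≥ 1.
For the base case t = 1: S(1) = 8, and the closed form gives 8. They agree.
For the inductive step, assume it holds for an arbitrary k ≥ 1, so S(k) = k(k^2 + 5k + 2).
Then S(k+1) = S(k) + (3k^2 + 13k + 8) = (k(k^2 + 5k + 2)) + (3k^2 + 13k + 8).
Simplifying, S(k+1) = (k + 1)(k^2 + 7k + 8) = (k+1)((k+1)^2 + 5(k+1) + 2),
which is the closed form with t = k+1.
Hence, by induction on t, the claim holds for every t ≥ 1.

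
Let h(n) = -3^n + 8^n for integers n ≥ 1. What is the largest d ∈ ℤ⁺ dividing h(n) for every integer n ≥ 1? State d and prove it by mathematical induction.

d = 5

Computing the first values: h(1) = 5 and h(2) = 55; gcd(5, 55) = 5, so d ≤ 5.
We prove 5 | -3^n + 8^n for all n ≥ 1 by induction on n.
Base step (n = 1): h(1) = 5 = 5·(1), so 5 | h(1).
Inductive step: assume the claim holds for n = j, i.e. 5 | h(j). Then
8^{j+1} − 3^{j+1} = 8·8^j − 3·3^j = 8·(8^j − 3^j) + (5)·3^j. The first term is divisible by 5 by the inductive hypothesis, and the second term (5)·3^j is divisible by 5 since 5 | 5. Hence 5 | h(j+1).
This completes the induction.
Therefore the largest such d is 5.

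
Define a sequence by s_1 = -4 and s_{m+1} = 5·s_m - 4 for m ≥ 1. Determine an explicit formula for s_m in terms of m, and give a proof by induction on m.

Computing the first terms: s_1 = -4, s_2 = -24, s_3 = -124. This suggests s_m = -5^m + 1.
For the base case m = 1: the formula gives -4 = -4 = s_1.
Inductive step: suppose the statement holds for some i ≥ 1, so s_i = -5^i + 1.
Then s_{i+1} = 5·s_i - 4 = 5·(-5^i + 1) - 4 = -5^(i + 1) + 1,
which is the claimed formula at m = i+1.
This completes the induction.

s_m = -5^m + 1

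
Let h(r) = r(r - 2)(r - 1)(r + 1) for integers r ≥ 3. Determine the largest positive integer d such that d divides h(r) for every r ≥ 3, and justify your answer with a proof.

d = 24

Computing the first values: h(3) = 24 and h(4) = 120; gcd(24, 120) = 24, so d ≤ 24.
We prove 24 | r(r - 2)(r - 1)(r + 1) for all r ≥ 3 by induction on r.
For the base case r = 3: h(3) = 24 = 24·(1), so 24 | h(3).
Inductive step: assume the claim holds for r = k, i.e. 24 | h(k). Then
h(k+1) − h(k) = (k-1)·k·(k+1)·(k+2) − (k-2)·(k-1)·k·(k+1) = (k-1)·k·(k+1)·[(k+2) − (k-2)] = 4·(k-1)·k·(k+1). The product of 3 consecutive integers is divisible by (3)! = 6, so h(k+1) − h(k) is divisible by 4·6 = 24. By the inductive hypothesis 24 | h(k), hence 24 | h(k+1).
This completes the induction.
Therefore the largest such d is 24.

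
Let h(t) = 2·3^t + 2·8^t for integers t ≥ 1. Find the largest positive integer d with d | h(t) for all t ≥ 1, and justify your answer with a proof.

d = 2

Computing the first values: h(1) = 22 and h(2) = 146; gcd(22, 146) = 2, so d ≤ 2.
We prove 2 | 2·3^t + 2·8^t for all t ≥ 1 by induction on t.
For the base case t = 1: h(1) = 22 = 2·(11), so 2 | h(1).
For the inductive step, assume it holds for an arbitrary p ≥ 1, i.e. 2 | h(p). Then
h(p+1) − 8·h(p) = (2·3^(p+1) + 2·8^(p+1)) − 8·(2·3^p + 2·8^p) = (2)·3^p·(3 − 8) = (-10)·3^p. Since 2 | h(p) by the inductive hypothesis, 2 | 8·h(p); and 2 | -10 since -10 = 2·-5. Therefore 2 | h(p+1).
Hence, by induction on t, the claim holds for every t ≥ 1.
Therefore the largest such d is 2.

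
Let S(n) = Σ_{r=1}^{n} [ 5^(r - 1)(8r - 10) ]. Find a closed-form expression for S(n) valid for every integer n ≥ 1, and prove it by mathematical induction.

S(n) = 5^n(2n - 3) + 3

We claim S(n) = 5^n(2n - 3) + 3 for all n ≥ 1.
For the base case n = 1: S(1) = -2, and the closed form gives -2. They agree.
For the inductive step, assume it holds for an arbitrary r ≥ 1, so S(r) = 5^r(2r - 3) + 3.
Then S(r+1) = S(r) + (5^r(8r - 2)) = (5^r(2r - 3) + 3) + (5^r(8r - 2)).
Simplifying, S(r+1) = 10·5^r·r - 5·5^r + 3 = 5^(r+1)(2(r+1) - 3) + 3,
which is the closed form with n = r+1.
By induction, the statement is established for all n ≥ 1.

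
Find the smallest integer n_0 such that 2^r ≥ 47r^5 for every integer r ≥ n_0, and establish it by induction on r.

n_0 = 31

At r = 30: 1073741824 < 1142100000, so the inequality fails and n_0 ≥ 31. We prove 2^r ≥ 47r^5 for all r ≥ 31.
When r = 31: 2^r = 2147483648 and 47r^5 = 1345570097, so 2147483648 ≥ 1345570097.
Inductive step: assume the claim holds for r = j, so 2^j ≥ 47j^5.
Then 2^(j + 1) = 2·(2^j) ≥ 2·(47j^5).
Also, for j ≥ 31 we have 2·(47j^5) ≥ 47(j+1)^5, since 2 ≥ (1 + 1/j)^5 for all j ≥ 31.
Combining, 2^(j + 1) ≥ 47(j+1)^5.
By the principle of mathematical induction, the result holds for all r ≥ 31.
Hence the smallest such n_0 is 31.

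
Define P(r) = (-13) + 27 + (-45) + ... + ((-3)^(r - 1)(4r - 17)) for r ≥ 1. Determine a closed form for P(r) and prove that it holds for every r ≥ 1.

We claim P(r) = (-3)^r(-r + 4) - 4 for all r ≥ 1.
Base step (r = 1): P(1) = -13, and the closed form gives -13. They agree.
Inductive step: assume the claim holds for r = m, so P(m) = (-3)^m(-m + 4) - 4.
Then P(m+1) = P(m) + ((-3)^m(4m - 13)) = ((-3)^m(-m + 4) - 4) + ((-3)^m(4m - 13)).
Simplifying, P(m+1) = 3(-3)^m·m - 9(-3)^m - 4 = (-3)^(m+1)(-(m+1) + 4) - 4,
which is the closed form with r = m+1.
Hence, by induction on r, the claim holds for every r ≥ 1.

P(r) = (-3)^r(-r + 4) - 4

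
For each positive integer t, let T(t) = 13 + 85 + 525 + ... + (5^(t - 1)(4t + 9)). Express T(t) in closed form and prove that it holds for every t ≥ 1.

We claim T(t) = 5^t(t + 2) - 2 for all t ≥ 1.
For the base case t = 1: T(1) = 13, and the closed form gives 13. They agree.
For the inductive step, assume it holds for an arbitrary j ≥ 1, so T(j) = 5^j(j + 2) - 2.
Then T(j+1) = T(j) + (5^j(4j + 13)) = (5^j(j + 2) - 2) + (5^j(4j + 13)).
Simplifying, T(j+1) = 5·5^j·j + 15·5^j - 2 = 5^(j+1)((j+1) + 2) - 2,
which is the closed form with t = j+1.
By the principle of mathematical induction, the result holds for all t ≥ 1.

T(t) = 5^t(t + 2) - 2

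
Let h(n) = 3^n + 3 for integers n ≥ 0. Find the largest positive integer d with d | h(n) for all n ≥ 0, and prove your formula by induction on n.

d = 2

Computing the first values: h(0) = 4 and h(1) = 6; gcd(4, 6) = 2, so d ≤ 2.
We prove 2 | 3^n + 3 for all n ≥ 0 by induction on n.
Base step (n = 0): h(0) = 4 = 2·(2), so 2 | h(0).
Suppose the result is true for n = m, i.e. 2 | h(m). Then
h(m+1) = 3^(m+1) + 3 = 3·(3^m + 3) - 6 = 3·h(m) - 6. The first term is divisible by 2 by the inductive hypothesis, and -6 is divisible by 2. Hence 2 | h(m+1).
By the principle of mathematical induction, the result holds for all n ≥ 0.
Therefore the largest such d is 2.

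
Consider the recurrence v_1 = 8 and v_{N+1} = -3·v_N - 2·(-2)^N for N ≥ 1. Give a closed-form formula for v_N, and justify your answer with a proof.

v_N = (-2)^(N + 1) + 4(-3)^(N - 1)

Computing the first terms: v_1 = 8, v_2 = -20, v_3 = 52. This suggests v_N = (-2)^(N + 1) + 4(-3)^(N - 1).
When N = 1: the formula gives 8 = 8 = v_1.
For the inductive step, assume it holds for an arbitrary p ≥ 1, so v_p = (-2)^(p + 1) + 4(-3)^(p - 1).
Then v_{p+1} = -3·v_p - 2·(-2)^p = -3·((-2)^(p + 1) + 4(-3)^(p - 1)) - 2·(-2)^p = (-2)^(p + 2) + 4(-3)^p = (-2)^((p+1) + 1) + 4(-3)^((p+1) - 1),
which is the claimed formula at N = p+1.
By induction, the statement is established for all N ≥ 1.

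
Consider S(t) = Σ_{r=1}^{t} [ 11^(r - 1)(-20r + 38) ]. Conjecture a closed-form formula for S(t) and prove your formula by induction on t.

S(t) = 2·11^t(-t + 2) - 4

We claim S(t) = 2·11^t(-t + 2) - 4 for all t ≥ 1.
For the base case t = 1: S(1) = 18, and the closed form gives 18. They agree.
Inductive step: suppose the statement holds for some r ≥ 1, so S(r) = 2·11^r(-r + 2) - 4.
Then S(r+1) = S(r) + (11^r(-20r + 18)) = (2·11^r(-r + 2) - 4) + (11^r(-20r + 18)).
Simplifying, S(r+1) = -22·11^r·r + 22·11^r - 4 = 2·11^(r+1)(-(r+1) + 2) - 4,
which is the closed form with t = r+1.
By induction, the statement is established for all t ≥ 1.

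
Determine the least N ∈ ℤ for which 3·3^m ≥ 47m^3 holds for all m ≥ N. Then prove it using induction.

At m = 8: 19683 < 24064, so the inequality fails and N ≥ 9. We prove 3·3^m ≥ 47m^3 for all m ≥ 9.
For the base case m = 9: 3·3^m = 59049 and 47m^3 = 34263, so 59049 ≥ 34263.
For the inductive step, assume it holds for an arbitrary r ≥ 9, so 3·3^r ≥ 47r^3.
Then 3·3^(r + 1) = 3·(3·3^r) ≥ 3·(47r^3).
Also, for r ≥ 9 we have 3·(47r^3) ≥ 47(r+1)^3, since 3 ≥ (1 + 1/r)^3 for all r ≥ 9.
Combining, 3·3^(r + 1) ≥ 47(r+1)^3.
Hence, by induction on m, the claim holds for every m ≥ 9.
Hence the smallest such N is 9.

N = 9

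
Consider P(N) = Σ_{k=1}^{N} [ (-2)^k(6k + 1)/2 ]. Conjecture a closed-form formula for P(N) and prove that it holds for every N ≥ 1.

P(N) = (-2)^N(2N + 1) - 1

We claim P(N) = (-2)^N(2N + 1) - 1 for all N ≥ 1.
For the base case N = 1: P(1) = -7, and the closed form gives -7. They agree.
Suppose the result is true for N = k, so P(k) = (-2)^k(2k + 1) - 1.
Then P(k+1) = P(k) + ((-2)^k(-6k - 7)) = ((-2)^k(2k + 1) - 1) + ((-2)^k(-6k - 7)).
Simplifying, P(k+1) = -4(-2)^k·k - 6(-2)^k - 1 = (-2)^(k+1)(2(k+1) + 1) - 1,
which is the closed form with N = k+1.
By induction, the statement is established for all N ≥ 1.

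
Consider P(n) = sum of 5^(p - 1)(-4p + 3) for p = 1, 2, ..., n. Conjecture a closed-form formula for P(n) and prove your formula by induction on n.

P(n) = 5^n(-n + 1) - 1

We claim P(n) = 5^n(-n + 1) - 1 for all n ≥ 1.
Base case (n = 1): P(1) = -1, and the closed form gives -1. They agree.
For the inductive step, assume it holds for an arbitrary p ≥ 1, so P(p) = 5^p(-p + 1) - 1.
Then P(p+1) = P(p) + (5^p(-4p - 1)) = (5^p(-p + 1) - 1) + (5^p(-4p - 1)).
Simplifying, P(p+1) = -5·5^p·p - 1 = 5^(p+1)(-(p+1) + 1) - 1,
which is the closed form with n = p+1.
By induction, the statement is established for all n ≥ 1.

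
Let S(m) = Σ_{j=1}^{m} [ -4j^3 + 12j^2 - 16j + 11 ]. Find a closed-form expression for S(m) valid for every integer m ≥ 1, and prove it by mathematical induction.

We claim S(m) = -m(m^3 - 2m^2 + 3m - 5) for all m ≥ 1.
For the base case m = 1: S(1) = 3, and the closed form gives 3. They agree.
Suppose the result is true for m = j, so S(j) = j(-j^3 + 2j^2 - 3j + 5).
Then S(j+1) = S(j) + (-4j^3 - 4j + 3) = (j(-j^3 + 2j^2 - 3j + 5)) + (-4j^3 - 4j + 3).
Simplifying, S(j+1) = -(j + 1)(j^3 + j^2 + 2j - 3) = -(j+1)((j+1)^3 - 2(j+1)^2 + 3(j+1) - 5),
which is the closed form with m = j+1.
This completes the induction.

S(m) = -m(m^3 - 2m^2 + 3m - 5)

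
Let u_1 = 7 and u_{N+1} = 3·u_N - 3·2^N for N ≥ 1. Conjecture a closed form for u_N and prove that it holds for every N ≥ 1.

u_N = 3·2^N + 3^(N - 1)

Computing the first terms: u_1 = 7, u_2 = 15, u_3 = 33. This suggests u_N = 3·2^N + 3^(N - 1).
When N = 1: the formula gives 7 = 7 = u_1.
Inductive step: assume the claim holds for N = k, so u_k = 3·2^k + 3^(k - 1).
Then u_{k+1} = 3·u_k - 3·2^k = 3·(3·2^k + 3^(k - 1)) - 3·2^k = 3·2^(k + 1) + 3^k = 3·2^(k+1) + 3^((k+1) - 1),
which is the claimed formula at N = k+1.
By the principle of mathematical induction, the result holds for all N ≥ 1.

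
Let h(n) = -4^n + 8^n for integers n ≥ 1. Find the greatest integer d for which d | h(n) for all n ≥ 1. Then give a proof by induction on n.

d = 4

Computing the first values: h(1) = 4 and h(2) = 48; gcd(4, 48) = 4, so d ≤ 4.
We prove 4 | -4^n + 8^n for all n ≥ 1 by induction on n.
Base step (n = 1): h(1) = 4 = 4·(1), so 4 | h(1).
Suppose the result is true for n = j, i.e. 4 | h(j). Then
8^{j+1} − 4^{j+1} = 8·8^j − 4·4^j = 8·(8^j − 4^j) + (4)·4^j. The first term is divisible by 4 by the inductive hypothesis, and the second term (4)·4^j is divisible by 4 since 4 | 4. Hence 4 | h(j+1).
This completes the induction.
Therefore the largest such d is 4.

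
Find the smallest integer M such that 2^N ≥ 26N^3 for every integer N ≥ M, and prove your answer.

At N = 16: 65536 < 106496, so the inequality fails and M ≥ 17. We prove 2^N ≥ 26N^3 for all N ≥ 17.
For the base case N = 17: 2^N = 131072 and 26N^3 = 127738, so 131072 ≥ 127738.
Inductive step: suppose the statement holds for some k ≥ 17, so 2^k ≥ 26k^3.
Then 2^(k + 1) = 2·(2^k) ≥ 2·(26k^3).
Also, for k ≥ 17 we have 2·(26k^3) ≥ 26(k+1)^3, since 2 ≥ (1 + 1/k)^3 for all k ≥ 17.
Combining, 2^(k + 1) ≥ 26(k+1)^3.
By induction, the statement is established for all N ≥ 17.
Hence the smallest such M is 17.

M = 17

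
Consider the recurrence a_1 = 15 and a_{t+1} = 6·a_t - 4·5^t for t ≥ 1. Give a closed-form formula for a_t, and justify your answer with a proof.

Computing the first terms: a_1 = 15, a_2 = 70, a_3 = 320. This suggests a_t = 4·5^t - 5·6^(t - 1).
For the base case t = 1: the formula gives 15 = 15 = a_1.
Inductive step: assume the claim holds for t = j, so a_j = 4·5^j - 5·6^(j - 1).
Then a_{j+1} = 6·a_j - 4·5^j = 6·(4·5^j - 5·6^(j - 1)) - 4·5^j = 4·5^(j + 1) - 5·6^j = 4·5^(j+1) - 5·6^((j+1) - 1),
which is the claimed formula at t = j+1.
Hence, by induction on t, the claim holds for every t ≥ 1.

a_t = 4·5^t - 5·6^(t - 1)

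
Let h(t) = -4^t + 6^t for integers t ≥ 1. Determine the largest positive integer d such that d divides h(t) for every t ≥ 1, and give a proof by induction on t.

Computing the first values: h(1) = 2 and h(2) = 20; gcd(2, 20) = 2, so d ≤ 2.
We prove 2 | -4^t + 6^t for all t ≥ 1 by induction on t.
For the base case t = 1: h(1) = 2 = 2·(1), so 2 | h(1).
Inductive step: suppose the statement holds for some p ≥ 1, i.e. 2 | h(p). Then
6^{p+1} − 4^{p+1} = 6·6^p − 4·4^p = 6·(6^p − 4^p) + (2)·4^p. The first term is divisible by 2 by the inductive hypothesis, and the second term (2)·4^p is divisible by 2 since 2 | 2. Hence 2 | h(p+1).
Hence, by induction on t, the claim holds for every t ≥ 1.
Therefore the largest such d is 2.

d = 2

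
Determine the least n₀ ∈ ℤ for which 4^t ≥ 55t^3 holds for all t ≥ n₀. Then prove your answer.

n₀ = 8

At t = 7: 16384 < 18865, so the inequality fails and n₀ ≥ 8. We prove 4^t ≥ 55t^3 for all t ≥ 8.
Base case (t = 8): 4^t = 65536 and 55t^3 = 28160, so 65536 ≥ 28160.
Inductive step: assume the claim holds for t = r, so 4^r ≥ 55r^3.
Then 4^(r + 1) = 4·(4^r) ≥ 4·(55r^3).
Also, for r ≥ 8 we have 4·(55r^3) ≥ 55(r+1)^3, since 4 ≥ (1 + 1/r)^3 for all r ≥ 8.
Combining, 4^(r + 1) ≥ 55(r+1)^3.
By induction, the statement is established for all t ≥ 8.
Hence the smallest such n₀ is 8.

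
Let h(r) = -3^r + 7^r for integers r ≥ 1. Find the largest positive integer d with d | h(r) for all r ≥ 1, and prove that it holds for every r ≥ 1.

d = 4

Computing the first values: h(1) = 4 and h(2) = 40; gcd(4, 40) = 4, so d ≤ 4.
We prove 4 | -3^r + 7^r for all r ≥ 1 by induction on r.
Base step (r = 1): h(1) = 4 = 4·(1), so 4 | h(1).
Inductive step: assume the claim holds for r = m, i.e. 4 | h(m). Then
7^{m+1} − 3^{m+1} = 7·7^m − 3·3^m = 7·(7^m − 3^m) + (4)·3^m. The first term is divisible by 4 by the inductive hypothesis, and the second term (4)·3^m is divisible by 4 since 4 | 4. Hence 4 | h(m+1).
By the principle of mathematical induction, the result holds for all r ≥ 1.
Therefore the largest such d is 4.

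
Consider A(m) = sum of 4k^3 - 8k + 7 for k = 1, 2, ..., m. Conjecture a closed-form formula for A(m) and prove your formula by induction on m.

We claim A(m) = m(m^3 + 2m^2 - 3m + 3) for all m ≥ 1.
Base step (m = 1): A(1) = 3, and the closed form gives 3. They agree.
Inductive step: suppose the statement holds for some k ≥ 1, so A(k) = k(k^3 + 2k^2 - 3k + 3).
Then A(k+1) = A(k) + (-8k + 4(k + 1)^3 - 1) = (k(k^3 + 2k^2 - 3k + 3)) + (-8k + 4(k + 1)^3 - 1).
Simplifying, A(k+1) = (k + 1)(k^3 + 5k^2 + 4k + 3) = (k+1)((k+1)^3 + 2(k+1)^2 - 3(k+1) + 3),
which is the closed form with m = k+1.
This completes the induction.

A(m) = m(m^3 + 2m^2 - 3m + 3)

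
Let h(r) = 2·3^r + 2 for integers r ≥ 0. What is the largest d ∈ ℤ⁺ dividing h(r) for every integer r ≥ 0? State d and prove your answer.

d = 4

Computing the first values: h(0) = 4 and h(1) = 8; gcd(4, 8) = 4, so d ≤ 4.
We prove 4 | 2·3^r + 2 for all r ≥ 0 by induction on r.
Base case (r = 0): h(0) = 4 = 4·(1), so 4 | h(0).
Inductive step: assume the claim holds for r = i, i.e. 4 | h(i). Then
h(i+1) = 2·3^(i+1) + 2 = 3·(2·3^i + 2) - 4 = 3·h(i) - 4. The first term is divisible by 4 by the inductive hypothesis, and -4 is divisible by 4. Hence 4 | h(i+1).
By the principle of mathematical induction, the result holds for all r ≥ 0.
Therefore the largest such d is 4.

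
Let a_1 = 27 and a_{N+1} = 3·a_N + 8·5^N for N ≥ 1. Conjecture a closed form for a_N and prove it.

a_N = 7·3^(N - 1) + 4·5^N

Computing the first terms: a_1 = 27, a_2 = 121, a_3 = 563. This suggests a_N = 7·3^(N - 1) + 4·5^N.
Base step (N = 1): the formula gives 27 = 27 = a_1.
Inductive step: assume the claim holds for N = p, so a_p = 7·3^(p - 1) + 4·5^p.
Then a_{p+1} = 3·a_p + 8·5^p = 3·(7·3^(p - 1) + 4·5^p) + 8·5^p = 7·3^p + 4·5^(p + 1) = 7·3^((p+1) - 1) + 4·5^(p+1),
which is the claimed formula at N = p+1.
By the principle of mathematical induction, the result holds for all N ≥ 1.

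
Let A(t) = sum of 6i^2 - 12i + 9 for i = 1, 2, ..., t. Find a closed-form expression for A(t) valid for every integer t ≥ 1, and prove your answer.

A(t) = t(2t^2 - 3t + 4)

We claim A(t) = t(2t^2 - 3t + 4) for all t ≥ 1.
When t = 1: A(1) = 3, and the closed form gives 3. They agree.
For the inductive step, assume it holds for an arbitrary i ≥ 1, so A(i) = i(2i^2 - 3i + 4).
Then A(i+1) = A(i) + (6i^2 + 3) = (i(2i^2 - 3i + 4)) + (6i^2 + 3).
Simplifying, A(i+1) = (i + 1)(2i^2 + i + 3) = (i+1)(2(i+1)^2 - 3(i+1) + 4),
which is the closed form with t = i+1.
By the principle of mathematical induction, the result holds for all t ≥ 1.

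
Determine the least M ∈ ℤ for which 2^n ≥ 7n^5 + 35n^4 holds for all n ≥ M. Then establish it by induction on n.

M = 27

At n = 26: 67108864 < 99163792, so the inequality fails and M ≥ 27. We prove 2^n ≥ 7n^5 + 35n^4 for all n ≥ 27.
Base case (n = 27): 2^n = 134217728 and 7n^5 + 35n^4 = 119042784, so 134217728 ≥ 119042784.
For the inductive step, assume it holds for an arbitrary k ≥ 27, so 2^k ≥ 7k^5 + 35k^4.
Then 2^(k + 1) = 2·(2^k) ≥ 2·(7k^5 + 35k^4).
Also, for k ≥ 27 we have 2·(7k^5 + 35k^4) ≥ 7(k+1)^5 + 35(k+1)^4, since 2·(7k^5 + 35k^4) − (7(k+1)^5 + 35(k+1)^4) = 7k^5 - 210k^3 - 280k^2 - 175k - 42, which is nonnegative for all k ≥ 27.
Combining, 2^(k + 1) ≥ 7(k+1)^5 + 35(k+1)^4.
By induction, the statement is established for all n ≥ 27.
Hence the smallest such M is 27.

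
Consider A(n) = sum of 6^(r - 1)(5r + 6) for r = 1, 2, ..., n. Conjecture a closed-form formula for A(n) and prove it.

We claim A(n) = 6^n(n + 1) - 1 for all n ≥ 1.
Base step (n = 1): A(1) = 11, and the closed form gives 11. They agree.
Inductive step: assume the claim holds for n = r, so A(r) = 6^r(r + 1) - 1.
Then A(r+1) = A(r) + (6^r(5r + 11)) = (6^r(r + 1) - 1) + (6^r(5r + 11)).
Simplifying, A(r+1) = 6·6^r·r + 12·6^r - 1 = 6^(r+1)((r+1) + 1) - 1,
which is the closed form with n = r+1.
This completes the induction.

A(n) = 6^n(n + 1) - 1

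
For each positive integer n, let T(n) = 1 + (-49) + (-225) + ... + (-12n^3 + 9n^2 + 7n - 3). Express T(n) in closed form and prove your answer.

T(n) = -n(3n^3 + 3n^2 - 5n - 2)

We claim T(n) = -n(3n^3 + 3n^2 - 5n - 2) for all n ≥ 1.
Base step (n = 1): T(1) = 1, and the closed form gives 1. They agree.
Inductive step: assume the claim holds for n = k, so T(k) = k(-3k^3 - 3k^2 + 5k + 2).
Then T(k+1) = T(k) + (-12k^3 - 27k^2 - 11k + 1) = (k(-3k^3 - 3k^2 + 5k + 2)) + (-12k^3 - 27k^2 - 11k + 1).
Simplifying, T(k+1) = -(k + 1)(3k^3 + 12k^2 + 10k - 1) = -(k+1)(3(k+1)^3 + 3(k+1)^2 - 5(k+1) - 2),
which is the closed form with n = k+1.
This completes the induction.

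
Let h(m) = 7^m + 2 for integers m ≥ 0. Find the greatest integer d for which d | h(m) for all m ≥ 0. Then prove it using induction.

Computing the first values: h(0) = 3 and h(1) = 9; gcd(3, 9) = 3, so d ≤ 3.
We prove 3 | 7^m + 2 for all m ≥ 0 by induction on m.
When m = 0: h(0) = 3 = 3·(1), so 3 | h(0).
For the inductive step, assume it holds for an arbitrary p ≥ 0, i.e. 3 | h(p). Then
h(p+1) = 7^(p+1) + 2 = 7·(7^p + 2) - 12 = 7·h(p) - 12. The first term is divisible by 3 by the inductive hypothesis, and -12 is divisible by 3. Hence 3 | h(p+1).
By the principle of mathematical induction, the result holds for all m ≥ 0.
Therefore the largest such d is 3.

d = 3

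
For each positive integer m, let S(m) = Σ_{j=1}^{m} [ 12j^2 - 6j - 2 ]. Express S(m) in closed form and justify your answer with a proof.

We claim S(m) = m(4m^2 + 3m - 3) for all m ≥ 1.
Base step (m = 1): S(1) = 4, and the closed form gives 4. They agree.
For the inductive step, assume it holds for an arbitrary j ≥ 1, so S(j) = j(4j^2 + 3j - 3).
Then S(j+1) = S(j) + (12j^2 + 18j + 4) = (j(4j^2 + 3j - 3)) + (12j^2 + 18j + 4).
Simplifying, S(j+1) = (j + 1)(4j^2 + 11j + 4) = (j+1)(4(j+1)^2 + 3(j+1) - 3),
which is the closed form with m = j+1.
By induction, the statement is established for all m ≥ 1.

S(m) = m(4m^2 + 3m - 3)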